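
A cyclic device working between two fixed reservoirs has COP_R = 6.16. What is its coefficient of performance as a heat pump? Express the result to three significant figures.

7.16

The first law on one cycle gives Q_H = Q_C + W, so Q_H/W = Q_C/W + 1.
COP_HP = COP_R + 1 = 6.16 + 1 = 7.16.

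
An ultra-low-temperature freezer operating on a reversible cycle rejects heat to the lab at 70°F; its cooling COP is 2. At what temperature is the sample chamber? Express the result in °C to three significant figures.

For a Carnot refrigerator COP_R = T_C/(T_H − T_C), so T_C = COP·T_H/(1 + COP).
With T_H = 294.26 K, T_C = 2 × 294.26/3.000 = 196.17 K.
Converting, 196.17 K = -76.98°C.

-77.0 °C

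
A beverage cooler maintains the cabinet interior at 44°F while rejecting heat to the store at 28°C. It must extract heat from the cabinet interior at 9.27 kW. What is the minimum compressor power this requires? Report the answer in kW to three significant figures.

0.707 kW

In absolute terms T_C = 279.82 K and T_H = 301.15 K, so ΔT = 21.33 K.
COP_Carnot = T_C/ΔT = 279.82/21.33 = 13.12.
Ẇ_min = Q̇/COP_Carnot = 9.270/13.12 = 0.7067 kW.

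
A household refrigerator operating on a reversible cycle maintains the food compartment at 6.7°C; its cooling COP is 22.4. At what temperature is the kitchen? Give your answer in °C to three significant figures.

19.2 °C

COP_R = T_C/(T_H − T_C) gives T_H − T_C = T_C/COP.
With T_C = 279.85 K, T_H = 279.85 × (1 + 1/22.4) = 292.34 K.
Converting, 292.34 K = 19.19°C.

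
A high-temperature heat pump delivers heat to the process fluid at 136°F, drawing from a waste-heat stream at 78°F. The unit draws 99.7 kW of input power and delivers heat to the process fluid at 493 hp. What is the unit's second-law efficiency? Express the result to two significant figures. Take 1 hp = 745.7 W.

Converting, Q̇_H = 493.0 hp = 367.6 kW, so COP_actual = Q̇_H/Ẇ = 367.6/99.70 = 3.687.
In absolute terms T_C = 298.71 K and T_H = 330.93 K, so ΔT = 32.22 K.
COP_Carnot = T_H/ΔT = 330.93/32.22 = 10.27.
η_II = COP_actual/COP_Carnot = 3.687/10.27 = 0.3590.

0.36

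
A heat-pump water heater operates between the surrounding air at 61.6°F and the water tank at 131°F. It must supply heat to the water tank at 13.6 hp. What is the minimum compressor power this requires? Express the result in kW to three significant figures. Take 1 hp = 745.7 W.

In absolute terms T_C = 289.59 K and T_H = 328.15 K, so ΔT = 38.56 K.
COP_Carnot = T_H/ΔT = 328.15/38.56 = 8.511.
Ẇ_min = Q̇/COP_Carnot = 13.60/8.511 = 1.598 hp = 1.192 kW.

1.19 kW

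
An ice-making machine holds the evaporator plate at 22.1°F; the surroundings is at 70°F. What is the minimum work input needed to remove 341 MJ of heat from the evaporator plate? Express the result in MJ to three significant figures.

In absolute terms T_C = 267.65 K and T_H = 294.26 K, so ΔT = 26.61 K.
The reversible limit is COP_R = T_C/ΔT = 10.06, so W_min = Q_C/COP = Q_C·ΔT/T_C.
W_min = 341.0 × 26.61/267.65 = 33.90 MJ.

33.9 MJ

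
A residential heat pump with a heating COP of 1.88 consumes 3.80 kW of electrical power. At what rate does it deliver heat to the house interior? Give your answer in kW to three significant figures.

7.14 kW

Q̇_H = COP_HP × Ẇ = 1.88 × 3.800 = 7.144 kW.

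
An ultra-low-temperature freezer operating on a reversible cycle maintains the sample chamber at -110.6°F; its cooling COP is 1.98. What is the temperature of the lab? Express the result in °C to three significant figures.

18.7 °C

COP_R = T_C/(T_H − T_C) gives T_H − T_C = T_C/COP.
With T_C = 193.93 K, T_H = 193.93 × (1 + 1/1.98) = 291.87 K.
Converting, 291.87 K = 18.72°C.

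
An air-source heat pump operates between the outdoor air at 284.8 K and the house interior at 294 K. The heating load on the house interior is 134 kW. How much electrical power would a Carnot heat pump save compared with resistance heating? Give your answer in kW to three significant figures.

130 kW

The reservoir spacing is ΔT = 294 − 284.8 = 9.200 K.
COP_Carnot = T_H/ΔT = 294.00/9.200 = 31.96.
Resistance heating needs Ẇ_res = Q̇_H = 134.0 kW; the reversible heat pump needs only Ẇ_hp = Q̇_H/COP = 4.193 kW.
Saving = 134.0 − 4.193 = 129.8 kW.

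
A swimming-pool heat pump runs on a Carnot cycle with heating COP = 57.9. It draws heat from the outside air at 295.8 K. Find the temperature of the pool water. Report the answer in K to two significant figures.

300 K

COP_HP = T_H/(T_H − T_C) rearranges to T_H = COP·T_C/(COP − 1).
With T_C = 295.80 K, T_H = 57.9 × 295.80/56.90 = 301.00 K.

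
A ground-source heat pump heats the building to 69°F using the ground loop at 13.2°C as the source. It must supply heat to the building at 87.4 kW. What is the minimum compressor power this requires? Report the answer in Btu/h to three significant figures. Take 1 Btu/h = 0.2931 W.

In absolute terms T_C = 286.35 K and T_H = 293.71 K, so ΔT = 7.356 K.
COP_Carnot = T_H/ΔT = 293.71/7.356 = 39.93.
Ẇ_min = Q̇/COP_Carnot = 87.40/39.93 = 2.189 kW = 7468 Btu/h.

7470 Btu/h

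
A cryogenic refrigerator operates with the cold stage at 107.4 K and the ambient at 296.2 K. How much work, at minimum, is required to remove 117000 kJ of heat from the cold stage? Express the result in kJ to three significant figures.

The reservoir spacing is ΔT = 296.2 − 107.4 = 188.8 K.
The reversible limit is COP_R = T_C/ΔT = 0.5689, so W_min = Q_C/COP = Q_C·ΔT/T_C.
W_min = 117000 × 188.8/107.40 = 205700 kJ.

206000 kJ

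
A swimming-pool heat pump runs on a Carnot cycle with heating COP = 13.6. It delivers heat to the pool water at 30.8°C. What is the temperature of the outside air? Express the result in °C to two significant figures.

8.5 °C

COP_HP = T_H/(T_H − T_C) gives T_H − T_C = T_H/COP.
With T_H = 303.95 K, T_C = 303.95 × (1 − 1/13.6) = 281.60 K.
Converting, 281.60 K = 8.45°C.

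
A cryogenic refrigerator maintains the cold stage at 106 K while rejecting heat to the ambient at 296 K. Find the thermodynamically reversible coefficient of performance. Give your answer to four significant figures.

0.5579

The reservoir spacing is ΔT = 296 − 106 = 190.0 K.
For a reversible cycle, COP_Carnot = T_C/ΔT = 106.00/190.0 = 0.5579.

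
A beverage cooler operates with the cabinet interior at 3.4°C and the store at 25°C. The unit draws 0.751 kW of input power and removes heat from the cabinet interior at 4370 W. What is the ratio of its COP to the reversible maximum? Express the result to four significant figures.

Converting, Q̇_C = 4370 W = 4.370 kW, so COP_actual = Q̇_C/Ẇ = 4.370/0.7510 = 5.819.
In absolute terms T_C = 276.55 K and T_H = 298.15 K, so ΔT = 21.60 K.
COP_Carnot = T_C/ΔT = 276.55/21.60 = 12.80.
η_II = COP_actual/COP_Carnot = 5.819/12.80 = 0.4545.

0.4545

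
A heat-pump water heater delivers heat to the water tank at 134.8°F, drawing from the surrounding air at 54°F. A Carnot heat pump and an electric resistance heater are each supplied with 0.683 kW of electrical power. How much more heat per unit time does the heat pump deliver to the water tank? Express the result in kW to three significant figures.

In absolute terms T_C = 285.37 K and T_H = 330.26 K, so ΔT = 44.89 K.
COP_Carnot = T_H/ΔT = 330.26/44.89 = 7.357.
The heat pump delivers Q̇_H = COP × Ẇ = 5.025 kW; the resistance heater delivers Ẇ = 0.6830 kW.
Extra = (COP − 1)·Ẇ = 4.342 kW.

4.34 kW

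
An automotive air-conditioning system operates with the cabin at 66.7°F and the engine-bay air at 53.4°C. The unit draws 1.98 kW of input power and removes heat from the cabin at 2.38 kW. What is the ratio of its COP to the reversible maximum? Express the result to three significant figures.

COP_actual = Q̇_C/Ẇ = 2.380/1.980 = 1.202.
In absolute terms T_C = 292.43 K and T_H = 326.55 K, so ΔT = 34.12 K.
COP_Carnot = T_C/ΔT = 292.43/34.12 = 8.570.
η_II = COP_actual/COP_Carnot = 1.202/8.570 = 0.1403.

0.140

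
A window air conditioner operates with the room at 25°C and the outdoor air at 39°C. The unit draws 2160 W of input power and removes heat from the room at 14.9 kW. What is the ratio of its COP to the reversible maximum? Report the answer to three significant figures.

0.324

Converting, Q̇_C = 14.90 kW = 14900 W, so COP_actual = Q̇_C/Ẇ = 14900/2160 = 6.898.
In absolute terms T_C = 298.15 K and T_H = 312.15 K, so ΔT = 14.00 K.
COP_Carnot = T_C/ΔT = 298.15/14.00 = 21.30.
η_II = COP_actual/COP_Carnot = 6.898/21.30 = 0.3239.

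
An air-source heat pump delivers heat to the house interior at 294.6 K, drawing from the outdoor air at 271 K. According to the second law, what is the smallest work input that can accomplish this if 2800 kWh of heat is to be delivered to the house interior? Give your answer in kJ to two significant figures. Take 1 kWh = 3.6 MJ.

810000 kJ

The reservoir spacing is ΔT = 294.6 − 271 = 23.60 K.
The reversible limit is COP_HP = T_H/ΔT = 12.48, so W_min = Q_H/COP = Q_H·ΔT/T_H.
W_min = 2800 × 23.60/294.60 = 224.3 kWh = 807500 kJ.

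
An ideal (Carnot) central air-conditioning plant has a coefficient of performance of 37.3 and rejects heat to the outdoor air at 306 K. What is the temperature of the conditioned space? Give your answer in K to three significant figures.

For a Carnot refrigerator COP_R = T_C/(T_H − T_C), so T_C = COP·T_H/(1 + COP).
With T_H = 306.00 K, T_C = 37.3 × 306.00/38.30 = 298.01 K.

298 K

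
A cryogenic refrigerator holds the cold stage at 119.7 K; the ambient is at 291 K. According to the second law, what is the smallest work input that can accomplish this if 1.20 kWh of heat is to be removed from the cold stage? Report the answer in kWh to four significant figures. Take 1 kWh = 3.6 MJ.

1.717 kWh

The reservoir spacing is ΔT = 291 − 119.7 = 171.3 K.
The reversible limit is COP_R = T_C/ΔT = 0.6988, so W_min = Q_C/COP = Q_C·ΔT/T_C.
W_min = 1.200 × 171.3/119.70 = 1.717 kWh.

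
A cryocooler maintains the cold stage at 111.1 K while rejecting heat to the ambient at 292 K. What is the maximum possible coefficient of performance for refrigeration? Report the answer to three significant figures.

0.614

The reservoir spacing is ΔT = 292 − 111.1 = 180.9 K.
For a reversible cycle, COP_Carnot = T_C/ΔT = 111.10/180.9 = 0.6142.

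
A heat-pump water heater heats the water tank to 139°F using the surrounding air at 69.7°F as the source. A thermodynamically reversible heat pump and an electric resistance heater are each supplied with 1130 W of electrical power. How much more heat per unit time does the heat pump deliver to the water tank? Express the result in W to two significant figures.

8600 W

In absolute terms T_C = 294.09 K and T_H = 332.59 K, so ΔT = 38.50 K.
COP_Carnot = T_H/ΔT = 332.59/38.50 = 8.639.
The heat pump delivers Q̇_H = COP × Ẇ = 9762 W; the resistance heater delivers Ẇ = 1130 W.
Extra = (COP − 1)·Ẇ = 8632 W.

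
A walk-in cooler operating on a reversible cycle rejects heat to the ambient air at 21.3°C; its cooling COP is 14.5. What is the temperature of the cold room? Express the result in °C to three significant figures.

2.30 °C

For a Carnot refrigerator COP_R = T_C/(T_H − T_C), so T_C = COP·T_H/(1 + COP).
With T_H = 294.45 K, T_C = 14.5 × 294.45/15.50 = 275.45 K.
Converting, 275.45 K = 2.30°C.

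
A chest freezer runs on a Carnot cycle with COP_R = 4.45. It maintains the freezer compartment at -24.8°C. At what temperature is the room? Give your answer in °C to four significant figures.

31.01 °C

COP_R = T_C/(T_H − T_C) gives T_H − T_C = T_C/COP.
With T_C = 248.35 K, T_H = 248.35 × (1 + 1/4.45) = 304.16 K.
Converting, 304.16 K = 31.01°C.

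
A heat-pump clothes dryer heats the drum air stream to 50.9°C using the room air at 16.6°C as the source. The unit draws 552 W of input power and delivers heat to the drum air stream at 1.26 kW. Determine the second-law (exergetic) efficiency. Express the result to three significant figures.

0.242

Converting, Q̇_H = 1.260 kW = 1260 W, so COP_actual = Q̇_H/Ẇ = 1260/552.0 = 2.283.
In absolute terms T_C = 289.75 K and T_H = 324.05 K, so ΔT = 34.30 K.
COP_Carnot = T_H/ΔT = 324.05/34.30 = 9.448.
η_II = COP_actual/COP_Carnot = 2.283/9.448 = 0.2416.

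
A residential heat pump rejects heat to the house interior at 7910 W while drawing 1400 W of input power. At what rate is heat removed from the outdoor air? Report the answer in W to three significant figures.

6510 W

For a cyclic device the first law requires Q̇_H = Q̇_C + Ẇ.
Q̇_C = Q̇_H − Ẇ = 6510 W.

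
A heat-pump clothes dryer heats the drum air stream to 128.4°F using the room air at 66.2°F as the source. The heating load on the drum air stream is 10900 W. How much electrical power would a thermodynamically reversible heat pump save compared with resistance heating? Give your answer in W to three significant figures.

9750 W

In absolute terms T_C = 292.15 K and T_H = 326.71 K, so ΔT = 34.56 K.
COP_Carnot = T_H/ΔT = 326.71/34.56 = 9.455.
Resistance heating needs Ẇ_res = Q̇_H = 10900 W; the reversible heat pump needs only Ẇ_hp = Q̇_H/COP = 1153 W.
Saving = 10900 − 1153 = 9747 W.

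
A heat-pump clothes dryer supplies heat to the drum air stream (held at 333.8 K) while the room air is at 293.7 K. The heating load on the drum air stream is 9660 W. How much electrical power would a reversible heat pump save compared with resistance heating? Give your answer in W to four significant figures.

8500 W

The reservoir spacing is ΔT = 333.8 − 293.7 = 40.10 K.
COP_Carnot = T_H/ΔT = 333.80/40.10 = 8.324.
Resistance heating needs Ẇ_res = Q̇_H = 9660 W; the reversible heat pump needs only Ẇ_hp = Q̇_H/COP = 1160 W.
Saving = 9660 − 1160 = 8500 W.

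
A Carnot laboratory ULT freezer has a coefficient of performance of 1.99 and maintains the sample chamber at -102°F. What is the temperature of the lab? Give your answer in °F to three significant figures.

77.7 °F

COP_R = T_C/(T_H − T_C) gives T_H − T_C = T_C/COP.
With T_C = 198.71 K, T_H = 198.71 × (1 + 1/1.99) = 298.56 K.
Converting, 298.56 K = 77.73°F.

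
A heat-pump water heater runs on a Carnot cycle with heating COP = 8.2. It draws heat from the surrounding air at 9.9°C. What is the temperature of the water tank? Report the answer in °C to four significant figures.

COP_HP = T_H/(T_H − T_C) rearranges to T_H = COP·T_C/(COP − 1).
With T_C = 283.05 K, T_H = 8.2 × 283.05/7.200 = 322.36 K.
Converting, 322.36 K = 49.21°C.

49.21 °C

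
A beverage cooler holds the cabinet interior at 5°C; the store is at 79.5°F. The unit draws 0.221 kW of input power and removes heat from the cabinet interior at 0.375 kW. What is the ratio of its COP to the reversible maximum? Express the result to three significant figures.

COP_actual = Q̇_C/Ẇ = 0.3750/0.2210 = 1.697.
In absolute terms T_C = 278.15 K and T_H = 299.54 K, so ΔT = 21.39 K.
COP_Carnot = T_C/ΔT = 278.15/21.39 = 13.00.
η_II = COP_actual/COP_Carnot = 1.697/13.00 = 0.1305.

0.130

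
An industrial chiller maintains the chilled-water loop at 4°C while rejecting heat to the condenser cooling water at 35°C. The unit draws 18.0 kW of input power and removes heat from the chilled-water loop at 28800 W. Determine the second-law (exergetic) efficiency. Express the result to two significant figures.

0.18

Converting, Q̇_C = 28800 W = 28.80 kW, so COP_actual = Q̇_C/Ẇ = 28.80/18.00 = 1.600.
In absolute terms T_C = 277.15 K and T_H = 308.15 K, so ΔT = 31.00 K.
COP_Carnot = T_C/ΔT = 277.15/31.00 = 8.940.
η_II = COP_actual/COP_Carnot = 1.600/8.940 = 0.1790.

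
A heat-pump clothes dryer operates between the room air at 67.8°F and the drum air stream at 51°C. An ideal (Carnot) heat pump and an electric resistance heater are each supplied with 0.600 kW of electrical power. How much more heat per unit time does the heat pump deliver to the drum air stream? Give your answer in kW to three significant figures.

5.65 kW

In absolute terms T_C = 293.04 K and T_H = 324.15 K, so ΔT = 31.11 K.
COP_Carnot = T_H/ΔT = 324.15/31.11 = 10.42.
The heat pump delivers Q̇_H = COP × Ẇ = 6.251 kW; the resistance heater delivers Ẇ = 0.6000 kW.
Extra = (COP − 1)·Ẇ = 5.651 kW.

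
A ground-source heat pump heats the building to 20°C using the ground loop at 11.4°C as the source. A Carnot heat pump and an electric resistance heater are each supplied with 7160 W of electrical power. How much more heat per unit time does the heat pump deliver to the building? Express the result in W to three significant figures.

In absolute terms T_C = 284.55 K and T_H = 293.15 K, so ΔT = 8.600 K.
COP_Carnot = T_H/ΔT = 293.15/8.600 = 34.09.
The heat pump delivers Q̇_H = COP × Ẇ = 244100 W; the resistance heater delivers Ẇ = 7160 W.
Extra = (COP − 1)·Ẇ = 236900 W.

237000 W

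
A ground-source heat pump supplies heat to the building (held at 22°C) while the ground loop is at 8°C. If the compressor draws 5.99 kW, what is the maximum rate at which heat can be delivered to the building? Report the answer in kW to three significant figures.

In absolute terms T_C = 281.15 K and T_H = 295.15 K, so ΔT = 14.00 K.
COP_Carnot = T_H/ΔT = 295.15/14.00 = 21.08.
Q̇_max = COP_Carnot × Ẇ = 21.08 × 5.990 kW = 126.3 kW.

126 kW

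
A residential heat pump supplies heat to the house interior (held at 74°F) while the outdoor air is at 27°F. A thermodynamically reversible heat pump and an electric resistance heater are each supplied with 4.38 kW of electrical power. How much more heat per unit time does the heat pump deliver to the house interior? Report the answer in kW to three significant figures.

45.4 kW

In absolute terms T_C = 270.37 K and T_H = 296.48 K, so ΔT = 26.11 K.
COP_Carnot = T_H/ΔT = 296.48/26.11 = 11.35.
The heat pump delivers Q̇_H = COP × Ẇ = 49.73 kW; the resistance heater delivers Ẇ = 4.380 kW.
Extra = (COP − 1)·Ẇ = 45.35 kW.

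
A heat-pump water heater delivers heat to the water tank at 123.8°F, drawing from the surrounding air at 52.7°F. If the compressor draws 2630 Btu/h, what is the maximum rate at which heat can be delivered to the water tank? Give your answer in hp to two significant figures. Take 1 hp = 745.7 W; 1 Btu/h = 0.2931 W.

In absolute terms T_C = 284.65 K and T_H = 324.15 K, so ΔT = 39.50 K.
COP_Carnot = T_H/ΔT = 324.15/39.50 = 8.206.
Q̇_max = COP_Carnot × Ẇ = 8.206 × 2630 Btu/h = 21580 Btu/h = 8.483 hp.

8.5 hp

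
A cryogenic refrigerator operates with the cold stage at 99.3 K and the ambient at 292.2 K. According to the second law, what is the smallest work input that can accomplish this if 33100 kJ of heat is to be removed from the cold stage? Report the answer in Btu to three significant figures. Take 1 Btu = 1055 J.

60900 Btu

The reservoir spacing is ΔT = 292.2 − 99.3 = 192.9 K.
The reversible limit is COP_R = T_C/ΔT = 0.5148, so W_min = Q_C/COP = Q_C·ΔT/T_C.
W_min = 33100 × 192.9/99.30 = 64300 kJ = 60950 Btu.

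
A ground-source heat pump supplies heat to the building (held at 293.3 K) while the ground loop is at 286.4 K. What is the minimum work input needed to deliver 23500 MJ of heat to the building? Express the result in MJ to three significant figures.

The reservoir spacing is ΔT = 293.3 − 286.4 = 6.900 K.
The reversible limit is COP_HP = T_H/ΔT = 42.51, so W_min = Q_H/COP = Q_H·ΔT/T_H.
W_min = 23500 × 6.900/293.30 = 552.8 MJ.

553 MJ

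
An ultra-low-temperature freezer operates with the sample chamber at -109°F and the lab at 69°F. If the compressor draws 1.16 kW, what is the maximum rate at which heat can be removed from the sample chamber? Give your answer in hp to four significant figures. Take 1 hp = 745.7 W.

In absolute terms T_C = 194.82 K and T_H = 293.71 K, so ΔT = 98.89 K.
COP_Carnot = T_C/ΔT = 194.82/98.89 = 1.970.
Q̇_max = COP_Carnot × Ẇ = 1.970 × 1.160 kW = 2.285 kW = 3.065 hp.

3.065 hp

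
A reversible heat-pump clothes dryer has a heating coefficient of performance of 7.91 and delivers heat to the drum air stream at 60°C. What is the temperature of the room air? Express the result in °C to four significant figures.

17.88 °C

COP_HP = T_H/(T_H − T_C) gives T_H − T_C = T_H/COP.
With T_H = 333.15 K, T_C = 333.15 × (1 − 1/7.91) = 291.03 K.
Converting, 291.03 K = 17.88°C.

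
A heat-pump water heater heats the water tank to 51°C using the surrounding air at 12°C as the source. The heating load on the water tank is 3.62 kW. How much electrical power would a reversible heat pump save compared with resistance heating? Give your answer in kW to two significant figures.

In absolute terms T_C = 285.15 K and T_H = 324.15 K, so ΔT = 39.00 K.
COP_Carnot = T_H/ΔT = 324.15/39.00 = 8.312.
Resistance heating needs Ẇ_res = Q̇_H = 3.620 kW; the reversible heat pump needs only Ẇ_hp = Q̇_H/COP = 0.4355 kW.
Saving = 3.620 − 0.4355 = 3.184 kW.

3.2 kW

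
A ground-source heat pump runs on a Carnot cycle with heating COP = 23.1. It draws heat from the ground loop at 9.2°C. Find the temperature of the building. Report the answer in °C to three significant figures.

COP_HP = T_H/(T_H − T_C) rearranges to T_H = COP·T_C/(COP − 1).
With T_C = 282.35 K, T_H = 23.1 × 282.35/22.10 = 295.13 K.
Converting, 295.13 K = 21.98°C.

22.0 °C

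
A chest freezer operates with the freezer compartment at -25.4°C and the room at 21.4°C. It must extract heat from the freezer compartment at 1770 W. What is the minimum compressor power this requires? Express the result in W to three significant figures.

In absolute terms T_C = 247.75 K and T_H = 294.55 K, so ΔT = 46.80 K.
COP_Carnot = T_C/ΔT = 247.75/46.80 = 5.294.
Ẇ_min = Q̇/COP_Carnot = 1770/5.294 = 334.4 W.

334 W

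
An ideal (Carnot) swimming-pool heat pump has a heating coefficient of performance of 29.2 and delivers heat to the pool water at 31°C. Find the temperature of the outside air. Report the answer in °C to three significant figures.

20.6 °C

COP_HP = T_H/(T_H − T_C) gives T_H − T_C = T_H/COP.
With T_H = 304.15 K, T_C = 304.15 × (1 − 1/29.2) = 293.73 K.
Converting, 293.73 K = 20.58°C.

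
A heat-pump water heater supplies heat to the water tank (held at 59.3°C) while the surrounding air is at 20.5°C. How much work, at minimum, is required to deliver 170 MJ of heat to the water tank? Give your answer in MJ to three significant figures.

In absolute terms T_C = 293.65 K and T_H = 332.45 K, so ΔT = 38.80 K.
The reversible limit is COP_HP = T_H/ΔT = 8.568, so W_min = Q_H/COP = Q_H·ΔT/T_H.
W_min = 170.0 × 38.80/332.45 = 19.84 MJ.

19.8 MJ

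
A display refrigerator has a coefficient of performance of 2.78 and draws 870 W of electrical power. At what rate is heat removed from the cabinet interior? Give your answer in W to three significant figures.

2420 W

Q̇_C = COP × Ẇ = 2.78 × 870.0 = 2419 W.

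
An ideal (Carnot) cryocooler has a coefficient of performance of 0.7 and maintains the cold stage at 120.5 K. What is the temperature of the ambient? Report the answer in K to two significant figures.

COP_R = T_C/(T_H − T_C) gives T_H − T_C = T_C/COP.
With T_C = 120.50 K, T_H = 120.50 × (1 + 1/0.7) = 292.64 K.

290 K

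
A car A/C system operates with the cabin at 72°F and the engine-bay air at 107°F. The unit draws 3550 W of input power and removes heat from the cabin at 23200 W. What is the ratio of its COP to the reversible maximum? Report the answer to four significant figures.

COP_actual = Q̇_C/Ẇ = 23200/3550 = 6.535.
In absolute terms T_C = 295.37 K and T_H = 314.82 K, so ΔT = 19.44 K.
COP_Carnot = T_C/ΔT = 295.37/19.44 = 15.19.
η_II = COP_actual/COP_Carnot = 6.535/15.19 = 0.4302.

0.4302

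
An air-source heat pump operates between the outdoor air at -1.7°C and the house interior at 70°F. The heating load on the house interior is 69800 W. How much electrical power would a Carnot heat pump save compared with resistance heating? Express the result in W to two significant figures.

64000 W

In absolute terms T_C = 271.45 K and T_H = 294.26 K, so ΔT = 22.81 K.
COP_Carnot = T_H/ΔT = 294.26/22.81 = 12.90.
Resistance heating needs Ẇ_res = Q̇_H = 69800 W; the reversible heat pump needs only Ẇ_hp = Q̇_H/COP = 5411 W.
Saving = 69800 − 5411 = 64390 W.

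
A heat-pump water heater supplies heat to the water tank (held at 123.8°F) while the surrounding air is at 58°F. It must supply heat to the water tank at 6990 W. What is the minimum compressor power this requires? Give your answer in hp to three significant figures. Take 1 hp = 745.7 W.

In absolute terms T_C = 287.59 K and T_H = 324.15 K, so ΔT = 36.56 K.
COP_Carnot = T_H/ΔT = 324.15/36.56 = 8.867.
Ẇ_min = Q̇/COP_Carnot = 6990/8.867 = 788.3 W = 1.057 hp.

1.06 hp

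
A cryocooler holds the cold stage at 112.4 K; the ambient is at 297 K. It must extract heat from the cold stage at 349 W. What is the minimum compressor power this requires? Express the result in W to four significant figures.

573.2 W

The reservoir spacing is ΔT = 297 − 112.4 = 184.6 K.
COP_Carnot = T_C/ΔT = 112.40/184.6 = 0.6089.
Ẇ_min = Q̇/COP_Carnot = 349.0/0.6089 = 573.2 W.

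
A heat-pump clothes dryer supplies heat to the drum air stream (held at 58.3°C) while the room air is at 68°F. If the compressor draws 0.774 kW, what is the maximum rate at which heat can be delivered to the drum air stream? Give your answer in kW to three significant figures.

In absolute terms T_C = 293.15 K and T_H = 331.45 K, so ΔT = 38.30 K.
COP_Carnot = T_H/ΔT = 331.45/38.30 = 8.654.
Q̇_max = COP_Carnot × Ẇ = 8.654 × 0.7740 kW = 6.698 kW.

6.70 kW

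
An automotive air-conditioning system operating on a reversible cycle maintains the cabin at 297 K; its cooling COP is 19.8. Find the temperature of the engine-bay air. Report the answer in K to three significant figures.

COP_R = T_C/(T_H − T_C) gives T_H − T_C = T_C/COP.
With T_C = 297.00 K, T_H = 297.00 × (1 + 1/19.8) = 312.00 K.

312 K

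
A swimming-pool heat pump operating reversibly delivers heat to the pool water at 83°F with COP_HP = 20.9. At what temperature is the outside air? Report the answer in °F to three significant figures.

57.0 °F

COP_HP = T_H/(T_H − T_C) gives T_H − T_C = T_H/COP.
With T_H = 301.48 K, T_C = 301.48 × (1 − 1/20.9) = 287.06 K.
Converting, 287.06 K = 57.03°F.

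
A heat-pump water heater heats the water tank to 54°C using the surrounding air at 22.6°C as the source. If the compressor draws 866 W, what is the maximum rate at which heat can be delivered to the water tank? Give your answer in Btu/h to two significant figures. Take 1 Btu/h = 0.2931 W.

31000 Btu/h

In absolute terms T_C = 295.75 K and T_H = 327.15 K, so ΔT = 31.40 K.
COP_Carnot = T_H/ΔT = 327.15/31.40 = 10.42.
Q̇_max = COP_Carnot × Ẇ = 10.42 × 866.0 W = 9023 W = 30780 Btu/h.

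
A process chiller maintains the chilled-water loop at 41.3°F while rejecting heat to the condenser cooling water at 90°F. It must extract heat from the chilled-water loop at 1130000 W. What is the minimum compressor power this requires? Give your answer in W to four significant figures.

109800 W

In absolute terms T_C = 278.32 K and T_H = 305.37 K, so ΔT = 27.06 K.
COP_Carnot = T_C/ΔT = 278.32/27.06 = 10.29.
Ẇ_min = Q̇/COP_Carnot = 1130000/10.29 = 109800 W.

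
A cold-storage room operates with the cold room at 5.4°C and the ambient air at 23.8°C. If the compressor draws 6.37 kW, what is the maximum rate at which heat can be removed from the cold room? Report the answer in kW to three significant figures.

In absolute terms T_C = 278.55 K and T_H = 296.95 K, so ΔT = 18.40 K.
COP_Carnot = T_C/ΔT = 278.55/18.40 = 15.14.
Q̇_max = COP_Carnot × Ẇ = 15.14 × 6.370 kW = 96.43 kW.

96.4 kW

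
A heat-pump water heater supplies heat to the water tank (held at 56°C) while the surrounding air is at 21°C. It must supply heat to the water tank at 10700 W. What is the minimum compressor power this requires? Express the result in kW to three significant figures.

1.14 kW

In absolute terms T_C = 294.15 K and T_H = 329.15 K, so ΔT = 35.00 K.
COP_Carnot = T_H/ΔT = 329.15/35.00 = 9.404.
Ẇ_min = Q̇/COP_Carnot = 10700/9.404 = 1138 W = 1.138 kW.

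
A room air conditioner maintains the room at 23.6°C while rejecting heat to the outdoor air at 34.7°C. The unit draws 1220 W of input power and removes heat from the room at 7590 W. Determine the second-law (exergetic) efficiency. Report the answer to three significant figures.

COP_actual = Q̇_C/Ẇ = 7590/1220 = 6.221.
In absolute terms T_C = 296.75 K and T_H = 307.85 K, so ΔT = 11.10 K.
COP_Carnot = T_C/ΔT = 296.75/11.10 = 26.73.
η_II = COP_actual/COP_Carnot = 6.221/26.73 = 0.2327.

0.233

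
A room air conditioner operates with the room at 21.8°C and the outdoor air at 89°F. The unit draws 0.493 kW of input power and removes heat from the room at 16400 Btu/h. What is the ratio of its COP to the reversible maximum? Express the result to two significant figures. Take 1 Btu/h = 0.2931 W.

Converting, Q̇_C = 16400 Btu/h = 4.807 kW, so COP_actual = Q̇_C/Ẇ = 4.807/0.4930 = 9.750.
In absolute terms T_C = 294.95 K and T_H = 304.82 K, so ΔT = 9.867 K.
COP_Carnot = T_C/ΔT = 294.95/9.867 = 29.89.
η_II = COP_actual/COP_Carnot = 9.750/29.89 = 0.3262.

0.33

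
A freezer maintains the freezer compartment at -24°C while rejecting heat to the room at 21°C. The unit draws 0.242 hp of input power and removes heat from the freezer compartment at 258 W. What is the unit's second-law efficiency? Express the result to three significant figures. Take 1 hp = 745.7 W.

Converting, Q̇_C = 258.0 W = 0.3460 hp, so COP_actual = Q̇_C/Ẇ = 0.3460/0.2420 = 1.430.
In absolute terms T_C = 249.15 K and T_H = 294.15 K, so ΔT = 45.00 K.
COP_Carnot = T_C/ΔT = 249.15/45.00 = 5.537.
η_II = COP_actual/COP_Carnot = 1.430/5.537 = 0.2582.

0.258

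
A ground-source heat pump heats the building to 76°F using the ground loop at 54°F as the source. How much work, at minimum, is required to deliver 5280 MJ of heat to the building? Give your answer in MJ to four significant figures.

216.8 MJ

In absolute terms T_C = 285.37 K and T_H = 297.59 K, so ΔT = 12.22 K.
The reversible limit is COP_HP = T_H/ΔT = 24.35, so W_min = Q_H/COP = Q_H·ΔT/T_H.
W_min = 5280 × 12.22/297.59 = 216.8 MJ.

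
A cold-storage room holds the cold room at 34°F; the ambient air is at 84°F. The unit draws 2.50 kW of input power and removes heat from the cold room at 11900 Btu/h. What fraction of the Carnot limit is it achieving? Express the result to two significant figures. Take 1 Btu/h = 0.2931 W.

0.14

Converting, Q̇_C = 11900 Btu/h = 3.488 kW, so COP_actual = Q̇_C/Ẇ = 3.488/2.500 = 1.395.
In absolute terms T_C = 274.26 K and T_H = 302.04 K, so ΔT = 27.78 K.
COP_Carnot = T_C/ΔT = 274.26/27.78 = 9.873.
η_II = COP_actual/COP_Carnot = 1.395/9.873 = 0.1413.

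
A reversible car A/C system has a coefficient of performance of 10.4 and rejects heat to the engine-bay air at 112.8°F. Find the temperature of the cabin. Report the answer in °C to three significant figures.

17.0 °C

For a Carnot refrigerator COP_R = T_C/(T_H − T_C), so T_C = COP·T_H/(1 + COP).
With T_H = 318.04 K, T_C = 10.4 × 318.04/11.40 = 290.14 K.
Converting, 290.14 K = 16.99°C.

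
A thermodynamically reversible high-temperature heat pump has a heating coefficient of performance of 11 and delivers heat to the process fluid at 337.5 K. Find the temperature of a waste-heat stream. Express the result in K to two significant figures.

COP_HP = T_H/(T_H − T_C) gives T_H − T_C = T_H/COP.
With T_H = 337.50 K, T_C = 337.50 × (1 − 1/11) = 306.82 K.

310 K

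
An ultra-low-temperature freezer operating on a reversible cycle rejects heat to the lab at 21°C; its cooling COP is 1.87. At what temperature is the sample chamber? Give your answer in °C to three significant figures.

-81.5 °C

For a Carnot refrigerator COP_R = T_C/(T_H − T_C), so T_C = COP·T_H/(1 + COP).
With T_H = 294.15 K, T_C = 1.87 × 294.15/2.870 = 191.66 K.
Converting, 191.66 K = -81.49°C.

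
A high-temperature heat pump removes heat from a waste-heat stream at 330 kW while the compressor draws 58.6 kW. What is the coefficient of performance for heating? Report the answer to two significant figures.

6.6

The first law gives Q̇_H = Q̇_C + Ẇ, so the three rates are Q̇_C = 330.0, Q̇_H = 388.6, Ẇ = 58.60 kW.
COP_HP = Q̇_H/Ẇ = 388.6/58.60 = 6.631.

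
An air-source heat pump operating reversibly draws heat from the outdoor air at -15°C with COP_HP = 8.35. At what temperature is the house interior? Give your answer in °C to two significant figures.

20 °C

COP_HP = T_H/(T_H − T_C) rearranges to T_H = COP·T_C/(COP − 1).
With T_C = 258.15 K, T_H = 8.35 × 258.15/7.350 = 293.27 K.
Converting, 293.27 K = 20.12°C.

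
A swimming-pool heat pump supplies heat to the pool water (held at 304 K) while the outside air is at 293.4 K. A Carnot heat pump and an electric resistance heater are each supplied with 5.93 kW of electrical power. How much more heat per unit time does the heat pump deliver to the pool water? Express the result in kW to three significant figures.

The reservoir spacing is ΔT = 304 − 293.4 = 10.60 K.
COP_Carnot = T_H/ΔT = 304.00/10.60 = 28.68.
The heat pump delivers Q̇_H = COP × Ẇ = 170.1 kW; the resistance heater delivers Ẇ = 5.930 kW.
Extra = (COP − 1)·Ẇ = 164.1 kW.

164 kW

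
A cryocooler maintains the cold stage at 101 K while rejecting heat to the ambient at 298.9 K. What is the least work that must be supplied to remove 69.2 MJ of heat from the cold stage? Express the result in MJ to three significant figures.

136 MJ

The reservoir spacing is ΔT = 298.9 − 101 = 197.9 K.
The reversible limit is COP_R = T_C/ΔT = 0.5104, so W_min = Q_C/COP = Q_C·ΔT/T_C.
W_min = 69.20 × 197.9/101.00 = 135.6 MJ.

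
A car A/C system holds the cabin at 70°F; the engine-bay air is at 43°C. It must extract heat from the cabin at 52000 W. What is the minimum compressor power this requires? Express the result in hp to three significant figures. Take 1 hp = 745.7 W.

5.19 hp

In absolute terms T_C = 294.26 K and T_H = 316.15 K, so ΔT = 21.89 K.
COP_Carnot = T_C/ΔT = 294.26/21.89 = 13.44.
Ẇ_min = Q̇/COP_Carnot = 52000/13.44 = 3868 W = 5.187 hp.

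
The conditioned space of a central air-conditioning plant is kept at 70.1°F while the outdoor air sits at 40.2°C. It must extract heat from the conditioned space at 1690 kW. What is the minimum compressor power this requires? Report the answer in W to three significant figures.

109000 W

In absolute terms T_C = 294.32 K and T_H = 313.35 K, so ΔT = 19.03 K.
COP_Carnot = T_C/ΔT = 294.32/19.03 = 15.46.
Ẇ_min = Q̇/COP_Carnot = 1690/15.46 = 109.3 kW = 109300 W.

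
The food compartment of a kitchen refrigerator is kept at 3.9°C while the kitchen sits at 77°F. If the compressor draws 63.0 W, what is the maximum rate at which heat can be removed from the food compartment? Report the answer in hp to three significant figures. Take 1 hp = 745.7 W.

1.11 hp

In absolute terms T_C = 277.05 K and T_H = 298.15 K, so ΔT = 21.10 K.
COP_Carnot = T_C/ΔT = 277.05/21.10 = 13.13.
Q̇_max = COP_Carnot × Ẇ = 13.13 × 63.00 W = 827.2 W = 1.109 hp.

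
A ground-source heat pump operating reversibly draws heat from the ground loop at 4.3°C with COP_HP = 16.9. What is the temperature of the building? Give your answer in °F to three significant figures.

COP_HP = T_H/(T_H − T_C) rearranges to T_H = COP·T_C/(COP − 1).
With T_C = 277.45 K, T_H = 16.9 × 277.45/15.90 = 294.90 K.
Converting, 294.90 K = 71.15°F.

71.1 °F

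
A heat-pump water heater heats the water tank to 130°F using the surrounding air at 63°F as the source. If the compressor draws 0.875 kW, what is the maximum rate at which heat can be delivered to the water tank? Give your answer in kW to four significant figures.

7.701 kW

In absolute terms T_C = 290.37 K and T_H = 327.59 K, so ΔT = 37.22 K.
COP_Carnot = T_H/ΔT = 327.59/37.22 = 8.801.
Q̇_max = COP_Carnot × Ẇ = 8.801 × 0.8750 kW = 7.701 kW.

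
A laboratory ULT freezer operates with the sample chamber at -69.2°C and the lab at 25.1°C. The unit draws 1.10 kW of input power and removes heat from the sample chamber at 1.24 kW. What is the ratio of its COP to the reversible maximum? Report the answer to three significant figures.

COP_actual = Q̇_C/Ẇ = 1.240/1.100 = 1.127.
In absolute terms T_C = 203.95 K and T_H = 298.25 K, so ΔT = 94.30 K.
COP_Carnot = T_C/ΔT = 203.95/94.30 = 2.163.
η_II = COP_actual/COP_Carnot = 1.127/2.163 = 0.5212.

0.521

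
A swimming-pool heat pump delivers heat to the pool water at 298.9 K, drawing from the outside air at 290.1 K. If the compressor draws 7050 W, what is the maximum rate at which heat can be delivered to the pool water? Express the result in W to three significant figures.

The reservoir spacing is ΔT = 298.9 − 290.1 = 8.800 K.
COP_Carnot = T_H/ΔT = 298.90/8.800 = 33.97.
Q̇_max = COP_Carnot × Ẇ = 33.97 × 7050 W = 239500 W.

239000 W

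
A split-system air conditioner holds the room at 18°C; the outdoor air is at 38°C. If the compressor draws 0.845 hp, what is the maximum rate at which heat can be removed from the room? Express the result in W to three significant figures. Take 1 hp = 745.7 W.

In absolute terms T_C = 291.15 K and T_H = 311.15 K, so ΔT = 20.00 K.
COP_Carnot = T_C/ΔT = 291.15/20.00 = 14.56.
Q̇_max = COP_Carnot × Ẇ = 14.56 × 0.8450 hp = 12.30 hp = 9173 W.

9170 W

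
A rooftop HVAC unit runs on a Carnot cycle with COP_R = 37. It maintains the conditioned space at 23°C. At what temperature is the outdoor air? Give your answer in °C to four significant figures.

COP_R = T_C/(T_H − T_C) gives T_H − T_C = T_C/COP.
With T_C = 296.15 K, T_H = 296.15 × (1 + 1/37) = 304.15 K.
Converting, 304.15 K = 31.00°C.

31.00 °C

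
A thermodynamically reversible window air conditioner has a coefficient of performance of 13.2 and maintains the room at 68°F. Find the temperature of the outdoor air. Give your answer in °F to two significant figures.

COP_R = T_C/(T_H − T_C) gives T_H − T_C = T_C/COP.
With T_C = 293.15 K, T_H = 293.15 × (1 + 1/13.2) = 315.36 K.
Converting, 315.36 K = 107.97°F.

110 °F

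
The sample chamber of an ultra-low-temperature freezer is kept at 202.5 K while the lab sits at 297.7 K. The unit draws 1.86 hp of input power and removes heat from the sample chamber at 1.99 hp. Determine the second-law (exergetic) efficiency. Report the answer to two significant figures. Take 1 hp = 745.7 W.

0.50

COP_actual = Q̇_C/Ẇ = 1.990/1.860 = 1.070.
The reservoir spacing is ΔT = 297.7 − 202.5 = 95.20 K.
COP_Carnot = T_C/ΔT = 202.50/95.20 = 2.127.
η_II = COP_actual/COP_Carnot = 1.070/2.127 = 0.5030.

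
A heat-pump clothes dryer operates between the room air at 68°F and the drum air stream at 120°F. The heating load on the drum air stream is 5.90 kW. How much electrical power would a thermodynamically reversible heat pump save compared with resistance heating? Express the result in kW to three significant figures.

5.37 kW

In absolute terms T_C = 293.15 K and T_H = 322.04 K, so ΔT = 28.89 K.
COP_Carnot = T_H/ΔT = 322.04/28.89 = 11.15.
Resistance heating needs Ẇ_res = Q̇_H = 5.900 kW; the reversible heat pump needs only Ẇ_hp = Q̇_H/COP = 0.5293 kW.
Saving = 5.900 − 0.5293 = 5.371 kW.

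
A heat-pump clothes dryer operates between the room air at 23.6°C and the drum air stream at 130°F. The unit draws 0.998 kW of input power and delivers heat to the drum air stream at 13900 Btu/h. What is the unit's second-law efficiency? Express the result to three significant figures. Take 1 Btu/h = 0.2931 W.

Converting, Q̇_H = 13900 Btu/h = 4.074 kW, so COP_actual = Q̇_H/Ẇ = 4.074/0.9980 = 4.082.
In absolute terms T_C = 296.75 K and T_H = 327.59 K, so ΔT = 30.84 K.
COP_Carnot = T_H/ΔT = 327.59/30.84 = 10.62.
η_II = COP_actual/COP_Carnot = 4.082/10.62 = 0.3844.

0.384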